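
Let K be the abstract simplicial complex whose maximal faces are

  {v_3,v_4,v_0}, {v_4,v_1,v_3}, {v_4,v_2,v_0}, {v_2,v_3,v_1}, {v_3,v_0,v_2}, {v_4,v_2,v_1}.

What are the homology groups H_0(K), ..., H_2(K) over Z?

H_0 = Z,  H_1 = 0,  H_2 = Z.

We work with the vertex ordering v_0 < v_1 < v_2 < v_3 < v_4. The simplices of K, each written with vertices in increasing order, are:

  0-simplices (5): [v_0], [v_1], [v_2], [v_3], [v_4]
  1-simplices (9): [v_0,v_2], [v_0,v_3], [v_0,v_4], [v_1,v_2], [v_1,v_3], [v_1,v_4], [v_2,v_3], [v_2,v_4], [v_3,v_4]
  2-simplices (6): [v_0,v_2,v_3], [v_0,v_2,v_4], [v_0,v_3,v_4], [v_1,v_2,v_3], [v_1,v_2,v_4], [v_1,v_3,v_4]

Hence C_0 ≅ Z^5, C_1 ≅ Z^9, C_2 ≅ Z^6.

The boundary map ∂_1: C_1 → C_0 is given by ∂[p,q] = [q] − [p]. For instance
  ∂[v_1,v_4] = [v_4] − [v_1].
This gives a 5×9 integer matrix of rank 4; reducing to Smith normal form yields diagonal entries (1,1,1,1).

∂_2: C_2 → C_1 maps a triangle to the signed sum of its edges. For instance
  ∂[v_1,v_2,v_3] = [v_2,v_3] − [v_1,v_3] + [v_1,v_2],
  ∂[v_0,v_3,v_4] = [v_3,v_4] − [v_0,v_4] + [v_0,v_3].
As a 9×6 matrix over Z this has rank 5, with invariant factors (1,1,1,1,1).

Computing H_k = (kernel of ∂_k) / (image of ∂_{k+1}):

  H_0: rank C_0 − rank ∂_1 = 5 − 4 = 1, and the invariant factors of ∂_1 are all 1, so H_0 = Z.
  H_1: rank ker ∂_1 − rank ∂_2 = (9 − 4) − 5 = 0, and the invariant factors of ∂_2 are all 1, so H_1 = 0.
  H_2: rank ker ∂_2 − rank ∂_3 = (6 − 5) − 0 = 1, and there is no ∂_3, so H_2 = Z.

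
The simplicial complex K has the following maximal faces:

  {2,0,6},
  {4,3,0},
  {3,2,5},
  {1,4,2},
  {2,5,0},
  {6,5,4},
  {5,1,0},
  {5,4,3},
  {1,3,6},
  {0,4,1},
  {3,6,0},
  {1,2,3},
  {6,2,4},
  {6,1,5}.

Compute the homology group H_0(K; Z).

H_0 = Z.

Order the vertices as 0 < 1 < 2 < 3 < 4 < 5 < 6. Listing each simplex with vertices in this order, K has dimension 2 with simplices:

  0-simplices (7): [0], [1], [2], [3], [4], [5], [6]
  1-simplices (21): [0,1], [0,2], [0,3], [0,4], [0,5], [0,6], [1,2], [1,3], [1,4], [1,5], [1,6], [2,3], [2,4], [2,5], [2,6], [3,4], [3,5], [3,6], [4,5], [4,6], [5,6]
  2-simplices (14): [0,1,4], [0,1,5], [0,2,5], [0,2,6], [0,3,4], [0,3,6], [1,2,3], [1,2,4], [1,3,6], [1,5,6], [2,3,5], [2,4,6], [3,4,5], [4,5,6]

giving chain groups C_0 ≅ Z^7, C_1 ≅ Z^21, C_2 ≅ Z^14.

Boundary ∂_1: C_1 → C_0 maps an edge to its endpoints' difference, ∂[p,q] = q − p. For instance
  ∂[1,5] = [5] − [1].
The 7×21 boundary matrix has rank 6 and Smith normal form diag(1,1,1,1,1,1).

Boundary ∂_2: C_2 → C_1 acts by ∂[p,q,r] = [q,r] − [p,r] + [p,q]. For instance
  ∂[1,3,6] = [3,6] − [1,6] + [1,3],
  ∂[3,4,5] = [4,5] − [3,5] + [3,4].
The resulting 21×14 matrix has rank 13, and its Smith normal form has invariant factors (1,1,1,1,1,1,1,1,1,1,1,1,1).

Now H_k = ker ∂_k / im ∂_{k+1}, so:

  H_0: rank C_0 − rank ∂_1 = 7 − 6 = 1, and the invariant factors of ∂_1 are all 1, so H_0 = Z.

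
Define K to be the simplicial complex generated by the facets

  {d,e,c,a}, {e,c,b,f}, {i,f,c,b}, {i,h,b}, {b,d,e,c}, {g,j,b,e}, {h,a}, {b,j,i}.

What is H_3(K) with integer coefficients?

Order the vertices as a < b < c < d < e < f < g < h < i < j. Listing each simplex with vertices in this order, K has dimension 3 with simplices:

  0-simplices (10): a, b, c, d, e, f, g, h, i, j
  1-simplices (24): ac, ad, ae, ah, bc, bd, be, bf, bg, bh, bi, bj, cd, ce, cf, ci, de, ef, eg, ej, fi, gj, hi, ij
  2-simplices (19): acd, ace, ade, bcd, bce, bcf, bci, bde, bef, beg, bej, bfi, bgj, bhi, bij, cde, cef, cfi, egj
  3-simplices (5): acde, bcde, bcef, bcfi, begj

Hence C_0 ≅ Z^10, C_1 ≅ Z^24, C_2 ≅ Z^19, C_3 ≅ Z^5.

∂_1: C_1 → C_0 is given by ∂[p,q] = [q] − [p].
The resulting 10×24 matrix has rank 9, and its Smith normal form has invariant factors (1,1,1,1,1,1,1,1,1).

Boundary ∂_2: C_2 → C_1 acts by ∂[p,q,r] = [q,r] − [p,r] + [p,q]. For instance
  ∂bcd = cd − bd + bc,
  ∂bce = ce − be + bc.
The 24×19 boundary matrix has rank 14 and Smith normal form diag(1,1,1,1,1,1,1,1,1,1,1,1,1,1).

Boundary ∂_3: C_3 → C_2 sends each 3-simplex σ to the alternating sum Σ_i (−1)^i (σ with its i-th vertex removed). For instance
  ∂begj = egj − bgj + bej − beg,
  ∂acde = cde − ade + ace − acd.
As a 19×5 matrix over Z this has rank 5, with invariant factors (1,1,1,1,1).

Reading off H_k = ker ∂_k / im ∂_{k+1}:

  H_3: rank ker ∂_3 − rank ∂_4 = (5 − 5) − 0 = 0, and there is no ∂_4, so H_3 ≅ 0.

H_3 = 0.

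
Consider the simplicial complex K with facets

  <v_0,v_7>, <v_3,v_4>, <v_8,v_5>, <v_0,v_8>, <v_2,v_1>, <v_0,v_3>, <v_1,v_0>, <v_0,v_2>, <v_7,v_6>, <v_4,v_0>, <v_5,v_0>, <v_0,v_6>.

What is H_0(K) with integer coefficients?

H_0 = Z.

K has 9 vertices, 12 edges.
rank ∂_0 = 0, rank ∂_1 = 8 ⇒ b_0 = 9 − 0 − 8 = 1; all invariant factors of ∂_1 are 1 so no torsion. So H_0 = Z.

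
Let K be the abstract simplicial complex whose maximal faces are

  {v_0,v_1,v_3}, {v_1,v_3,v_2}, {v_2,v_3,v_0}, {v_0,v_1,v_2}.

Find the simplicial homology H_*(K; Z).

Take the total order v_0 < v_1 < v_2 < v_3 on the vertex set. Then K (dimension 2) consists of the simplices:

  0-simplices (4): [v_0], [v_1], [v_2], [v_3]
  1-simplices (6): [v_0,v_1], [v_0,v_2], [v_0,v_3], [v_1,v_2], [v_1,v_3], [v_2,v_3]
  2-simplices (4): [v_0,v_1,v_2], [v_0,v_1,v_3], [v_0,v_2,v_3], [v_1,v_2,v_3]

so the chain groups are C_0 ≅ Z^4, C_1 ≅ Z^6, C_2 ≅ Z^4.

∂_1: C_1 → C_0 maps an edge to its endpoints' difference, ∂[p,q] = q − p. For instance
  ∂[v_0,v_2] = [v_2] − [v_0].
This gives a 4×6 integer matrix of rank 3; reducing to Smith normal form yields diagonal entries (1,1,1).

Boundary ∂_2: C_2 → C_1 maps a triangle to the signed sum of its edges. For instance
  ∂[v_0,v_2,v_3] = [v_2,v_3] − [v_0,v_3] + [v_0,v_2],
  ∂[v_0,v_1,v_2] = [v_1,v_2] − [v_0,v_2] + [v_0,v_1].
The 6×4 boundary matrix has rank 3 and Smith normal form diag(1,1,1).

Now H_k = ker ∂_k / im ∂_{k+1}, so:

  H_0: rank C_0 − rank ∂_1 = 4 − 3 = 1, and the invariant factors of ∂_1 are all 1, so H_0 = Z.
  H_1: rank ker ∂_1 − rank ∂_2 = (6 − 3) − 3 = 0, and the invariant factors of ∂_2 are all 1, so H_1 = 0.
  H_2: rank ker ∂_2 − rank ∂_3 = (4 − 3) − 0 = 1, and there is no ∂_3, so H_2 = Z.

H_0 ≅ Z,  H_1 = 0,  H_2 ≅ Z.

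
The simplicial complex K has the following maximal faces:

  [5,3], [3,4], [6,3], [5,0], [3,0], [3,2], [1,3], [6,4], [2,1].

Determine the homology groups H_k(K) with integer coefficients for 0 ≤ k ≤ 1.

Fix the vertex order 0 < 1 < 2 < 3 < 4 < 5 < 6 and write every simplex with vertices in increasing order. Then dim K = 1 and the simplices of K are:

  0-simplices (7): [0], [1], [2], [3], [4], [5], [6]
  1-simplices (9): [0,3], [0,5], [1,2], [1,3], [2,3], [3,4], [3,5], [3,6], [4,6]

Hence C_0 ≅ Z^7, C_1 ≅ Z^9.

∂_1: C_1 → C_0 maps an edge to its endpoints' difference, ∂[p,q] = q − p.
As a 7×9 matrix over Z this has rank 6, with invariant factors (1,1,1,1,1,1).

Reading off H_k = ker ∂_k / im ∂_{k+1}:

  H_0: rank C_0 − rank ∂_1 = 7 − 6 = 1, and the invariant factors of ∂_1 are all 1, so H_0 = Z.
  H_1: rank ker ∂_1 − rank ∂_2 = (9 − 6) − 0 = 3, and there is no ∂_2, so H_1 = Z^3.

H_0 = Z,  H_1 = Z^3.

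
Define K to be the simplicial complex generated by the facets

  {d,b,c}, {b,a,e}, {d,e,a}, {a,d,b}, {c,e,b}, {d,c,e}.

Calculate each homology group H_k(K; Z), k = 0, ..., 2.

H_0 = Z,  H_1 = 0,  H_2 = Z.

K has 5 vertices, 9 edges, 6 triangles.
rank ∂_0 = 0, rank ∂_1 = 4 ⇒ b_0 = 5 − 0 − 4 = 1; all invariant factors of ∂_1 are 1 so no torsion. So H_0 = Z.
rank ∂_1 = 4, rank ∂_2 = 5 ⇒ b_1 = 9 − 4 − 5 = 0; all invariant factors of ∂_2 are 1 so no torsion. So H_1 = 0.
rank ∂_2 = 5, rank ∂_3 = 0 ⇒ b_2 = 6 − 5 − 0 = 1. So H_2 = Z.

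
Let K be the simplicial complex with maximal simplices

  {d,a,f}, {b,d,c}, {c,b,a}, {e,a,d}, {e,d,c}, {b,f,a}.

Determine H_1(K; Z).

H_1 ≅ Z.

Take the total order a < b < c < d < e < f on the vertex set. Then K (dimension 2) consists of the simplices:

  0-simplices (6): a, b, c, d, e, f
  1-simplices (12): ab, ac, ad, ae, af, bc, bd, bf, cd, ce, de, df
  2-simplices (6): abc, abf, ade, adf, bcd, cde

giving chain groups C_0 ≅ Z^6, C_1 ≅ Z^12, C_2 ≅ Z^6.

∂_1: C_1 → C_0 sends each edge [p,q] (with p < q) to q − p. For instance
  ∂de = e − d.
The 6×12 boundary matrix has rank 5 and Smith normal form diag(1,1,1,1,1).

Boundary ∂_2: C_2 → C_1 acts by ∂[p,q,r] = [q,r] − [p,r] + [p,q]. For instance
  ∂abc = bc − ac + ab,
  ∂abf = bf − af + ab.
As a 12×6 matrix over Z this has rank 6, with invariant factors (1,1,1,1,1,1).

Reading off H_k = ker ∂_k / im ∂_{k+1}:

  H_1: rank ker ∂_1 − rank ∂_2 = (12 − 5) − 6 = 1, and the invariant factors of ∂_2 are all 1, so H_1 = Z.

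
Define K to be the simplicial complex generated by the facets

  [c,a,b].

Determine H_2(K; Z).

H_2 = 0.

Take the total order a < b < c on the vertex set. Then K (dimension 2) consists of the simplices:

  0-simplices (3): a, b, c
  1-simplices (3): ab, ac, bc
  2-simplices (1): abc

Hence C_0 ≅ Z^3, C_1 ≅ Z^3, C_2 ≅ Z^1.

∂_1: C_1 → C_0 maps an edge to its endpoints' difference, ∂[p,q] = q − p. For instance
  ∂ab = b − a.
The 3×3 boundary matrix has rank 2 and Smith normal form diag(1,1).

∂_2: C_2 → C_1 sends each 2-simplex [p,q,r] to [q,r] − [p,r] + [p,q]. For instance
  ∂abc = bc − ac + ab.
As a 3×1 matrix over Z this has rank 1, with invariant factors (1).

Computing H_k = (kernel of ∂_k) / (image of ∂_{k+1}):

  H_2: rank ker ∂_2 − rank ∂_3 = (1 − 1) − 0 = 0, and there is no ∂_3, so H_2 ≅ 0.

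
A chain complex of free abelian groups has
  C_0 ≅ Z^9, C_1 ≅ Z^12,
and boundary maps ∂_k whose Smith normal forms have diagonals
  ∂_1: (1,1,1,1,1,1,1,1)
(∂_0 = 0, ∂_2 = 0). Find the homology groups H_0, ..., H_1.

H_0 = Z,  H_1 = Z^4.

H_0: b_0 = 9 − 0 − 8 = 1; torsion from ∂_1 factors > 1: none. So H_0 = Z.
H_1: b_1 = 12 − 8 − 0 = 4; torsion from ∂_2 factors > 1: none. So H_1 = Z^4.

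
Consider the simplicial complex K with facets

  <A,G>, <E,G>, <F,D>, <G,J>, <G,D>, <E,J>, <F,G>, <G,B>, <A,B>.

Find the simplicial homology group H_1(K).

Fix the vertex order A < B < D < E < F < G < J and write every simplex with vertices in increasing order. Then dim K = 1 and the simplices of K are:

  0-simplices (7): A, B, D, E, F, G, J
  1-simplices (9): AB, AG, BG, DF, DG, EG, EJ, FG, GJ

so the chain groups are C_0 ≅ Z^7, C_1 ≅ Z^9.

The boundary map ∂_1: C_1 → C_0 maps an edge to its endpoints' difference, ∂[p,q] = q − p. For instance
  ∂AG = G − A.
The 7×9 boundary matrix has rank 6 and Smith normal form diag(1,1,1,1,1,1).

From H_k ≅ ker(∂_k) / im(∂_{k+1}) we obtain:

  H_1: rank ker ∂_1 − rank ∂_2 = (9 − 6) − 0 = 3, and there is no ∂_2, so H_1 = Z^3.

(K is a triangulation of a wedge of 3 circles.)

H_1 = Z^3.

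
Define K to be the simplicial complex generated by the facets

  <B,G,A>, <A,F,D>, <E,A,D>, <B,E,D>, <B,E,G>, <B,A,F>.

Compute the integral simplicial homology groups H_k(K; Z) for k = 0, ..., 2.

H_0 ≅ Z,  H_1 ≅ Z,  H_2 = 0.

Fix the vertex order A < B < D < E < F < G and write every simplex with vertices in increasing order. Then dim K = 2 and the simplices of K are:

  0-simplices (6): A, B, D, E, F, G
  1-simplices (12): AB, AD, AE, AF, AG, BD, BE, BF, BG, DE, DF, EG
  2-simplices (6): ABF, ABG, ADE, ADF, BDE, BEG

so the chain groups are C_0 ≅ Z^6, C_1 ≅ Z^12, C_2 ≅ Z^6.

The boundary map ∂_1: C_1 → C_0 sends each edge [p,q] (with p < q) to q − p. For instance
  ∂DE = E − D.
As a 6×12 matrix over Z this has rank 5, with invariant factors (1,1,1,1,1).

The boundary map ∂_2: C_2 → C_1 maps a triangle to the signed sum of its edges. For instance
  ∂ABG = BG − AG + AB,
  ∂ADF = DF − AF + AD.
As a 12×6 matrix over Z this has rank 6, with invariant factors (1,1,1,1,1,1).

From H_k ≅ ker(∂_k) / im(∂_{k+1}) we obtain:

  H_0: rank C_0 − rank ∂_1 = 6 − 5 = 1, and the invariant factors of ∂_1 are all 1, so H_0 ≅ Z.
  H_1: rank ker ∂_1 − rank ∂_2 = (12 − 5) − 6 = 1, and the invariant factors of ∂_2 are all 1, so H_1 ≅ Z.
  H_2: rank ker ∂_2 − rank ∂_3 = (6 − 6) − 0 = 0, and there is no ∂_3, so H_2 ≅ 0.

As a check, the Euler characteristic is 6 − 12 + 6 = 0, which agrees with 1 − 1 + 0 = 0.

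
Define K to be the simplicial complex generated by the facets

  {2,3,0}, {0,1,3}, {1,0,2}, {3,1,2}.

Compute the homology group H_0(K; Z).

H_0 = Z.

Take the total order 0 < 1 < 2 < 3 on the vertex set. Then K (dimension 2) consists of the simplices:

  0-simplices (4): [0], [1], [2], [3]
  1-simplices (6): [0,1], [0,2], [0,3], [1,2], [1,3], [2,3]
  2-simplices (4): [0,1,2], [0,1,3], [0,2,3], [1,2,3]

Hence C_0 ≅ Z^4, C_1 ≅ Z^6, C_2 ≅ Z^4.

Boundary ∂_1: C_1 → C_0 is given by ∂[p,q] = [q] − [p]. For instance
  ∂[2,3] = [3] − [2].
This gives a 4×6 integer matrix of rank 3; reducing to Smith normal form yields diagonal entries (1,1,1).

The boundary map ∂_2: C_2 → C_1 maps a triangle to the signed sum of its edges. For instance
  ∂[0,1,3] = [1,3] − [0,3] + [0,1],
  ∂[0,2,3] = [2,3] − [0,3] + [0,2].
The resulting 6×4 matrix has rank 3, and its Smith normal form has invariant factors (1,1,1).

Reading off H_k = ker ∂_k / im ∂_{k+1}:

  H_0: rank C_0 − rank ∂_1 = 4 − 3 = 1, and the invariant factors of ∂_1 are all 1, so H_0 ≅ Z.

(K is a triangulation of the 2-sphere S^2.)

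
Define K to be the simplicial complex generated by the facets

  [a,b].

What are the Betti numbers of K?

b_0 = 1, b_1 = 0.

Take the total order a < b on the vertex set. Then K (dimension 1) consists of the simplices:

  0-simplices (2): a, b
  1-simplices (1): ab

giving chain groups C_0 ≅ Z^2, C_1 ≅ Z^1.

Boundary ∂_1: C_1 → C_0 sends each edge [p,q] (with p < q) to q − p.
As a 2×1 matrix over Z this has rank 1, with invariant factors (1).

Computing H_k = (kernel of ∂_k) / (image of ∂_{k+1}):

  H_0: rank C_0 − rank ∂_1 = 2 − 1 = 1, and the invariant factors of ∂_1 are all 1, so H_0 = Z.
  H_1: rank ker ∂_1 − rank ∂_2 = (1 − 1) − 0 = 0, and there is no ∂_2, so H_1 = 0.

As a check, the Euler characteristic is 2 − 1 = 1, which agrees with 1 − 0 = 1.
(K is a triangulation of the 1-simplex.)

Hence the Betti numbers are b_0 = 1, b_1 = 0.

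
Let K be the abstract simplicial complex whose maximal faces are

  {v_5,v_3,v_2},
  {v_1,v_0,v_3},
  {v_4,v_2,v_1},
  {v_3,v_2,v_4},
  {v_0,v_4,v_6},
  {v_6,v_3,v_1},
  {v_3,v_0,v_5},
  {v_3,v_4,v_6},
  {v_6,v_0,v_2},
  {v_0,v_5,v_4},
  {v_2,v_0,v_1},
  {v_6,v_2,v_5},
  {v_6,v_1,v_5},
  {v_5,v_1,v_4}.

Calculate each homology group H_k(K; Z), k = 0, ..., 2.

Order the vertices as v_0 < v_1 < v_2 < v_3 < v_4 < v_5 < v_6. Listing each simplex with vertices in this order, K has dimension 2 with simplices:

  0-simplices (7): [v_0], [v_1], [v_2], [v_3], [v_4], [v_5], [v_6]
  1-simplices (21): (21 of them)
  2-simplices (14): (14 of them)

giving chain groups C_0 ≅ Z^7, C_1 ≅ Z^21, C_2 ≅ Z^14.

Boundary ∂_1: C_1 → C_0 sends each edge [p,q] (with p < q) to q − p.
As a 7×21 matrix over Z this has rank 6, with invariant factors (1,1,1,1,1,1).

∂_2: C_2 → C_1 acts by ∂[p,q,r] = [q,r] − [p,r] + [p,q]. For instance
  ∂[v_1,v_2,v_4] = [v_2,v_4] − [v_1,v_4] + [v_1,v_2],
  ∂[v_0,v_4,v_5] = [v_4,v_5] − [v_0,v_5] + [v_0,v_4].
The 21×14 boundary matrix has rank 13 and Smith normal form diag(1,1,1,1,1,1,1,1,1,1,1,1,1).

From H_k ≅ ker(∂_k) / im(∂_{k+1}) we obtain:

  H_0: rank C_0 − rank ∂_1 = 7 − 6 = 1, and the invariant factors of ∂_1 are all 1, so H_0 ≅ Z.
  H_1: rank ker ∂_1 − rank ∂_2 = (21 − 6) − 13 = 2, and the invariant factors of ∂_2 are all 1, so H_1 ≅ Z^2.
  H_2: rank ker ∂_2 − rank ∂_3 = (14 − 13) − 0 = 1, and there is no ∂_3, so H_2 ≅ Z.

H_0 ≅ Z,  H_1 ≅ Z^2,  H_2 ≅ Z.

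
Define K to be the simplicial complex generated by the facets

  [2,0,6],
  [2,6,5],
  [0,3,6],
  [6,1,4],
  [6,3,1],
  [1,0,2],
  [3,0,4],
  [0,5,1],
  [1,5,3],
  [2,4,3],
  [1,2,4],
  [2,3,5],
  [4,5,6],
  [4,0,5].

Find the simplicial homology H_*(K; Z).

H_0 = Z,  H_1 = Z^2,  H_2 = Z.

Order the vertices as 0 < 1 < 2 < 3 < 4 < 5 < 6. Listing each simplex with vertices in this order, K has dimension 2 with simplices:

  0-simplices (7): [0], [1], [2], [3], [4], [5], [6]
  1-simplices (21): [0,1], [0,2], [0,3], [0,4], [0,5], [0,6], [1,2], [1,3], [1,4], [1,5], [1,6], [2,3], [2,4], [2,5], [2,6], [3,4], [3,5], [3,6], [4,5], [4,6], [5,6]
  2-simplices (14): [0,1,2], [0,1,5], [0,2,6], [0,3,4], [0,3,6], [0,4,5], [1,2,4], [1,3,5], [1,3,6], [1,4,6], [2,3,4], [2,3,5], [2,5,6], [4,5,6]

so the chain groups are C_0 ≅ Z^7, C_1 ≅ Z^21, C_2 ≅ Z^14.

∂_1: C_1 → C_0 maps an edge to its endpoints' difference, ∂[p,q] = q − p.
As a 7×21 matrix over Z this has rank 6, with invariant factors (1,1,1,1,1,1).

∂_2: C_2 → C_1 sends each 2-simplex [p,q,r] to [q,r] − [p,r] + [p,q]. For instance
  ∂[0,1,5] = [1,5] − [0,5] + [0,1],
  ∂[0,4,5] = [4,5] − [0,5] + [0,4].
As a 21×14 matrix over Z this has rank 13, with invariant factors (1,1,1,1,1,1,1,1,1,1,1,1,1).

Now H_k = ker ∂_k / im ∂_{k+1}, so:

  H_0: rank C_0 − rank ∂_1 = 7 − 6 = 1, and the invariant factors of ∂_1 are all 1, so H_0 = Z.
  H_1: rank ker ∂_1 − rank ∂_2 = (21 − 6) − 13 = 2, and the invariant factors of ∂_2 are all 1, so H_1 = Z^2.
  H_2: rank ker ∂_2 − rank ∂_3 = (14 − 13) − 0 = 1, and there is no ∂_3, so H_2 = Z.

(K is a triangulation of the torus T^2.)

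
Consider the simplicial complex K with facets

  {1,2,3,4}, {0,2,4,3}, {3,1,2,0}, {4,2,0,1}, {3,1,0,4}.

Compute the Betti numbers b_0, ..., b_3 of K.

b_0 = 1, b_1 = 0, b_2 = 0, b_3 = 1.

Take the total order 0 < 1 < 2 < 3 < 4 on the vertex set. Then K (dimension 3) consists of the simplices:

  0-simplices (5): [0], [1], [2], [3], [4]
  1-simplices (10): [0,1], [0,2], [0,3], [0,4], [1,2], [1,3], [1,4], [2,3], [2,4], [3,4]
  2-simplices (10): [0,1,2], [0,1,3], [0,1,4], [0,2,3], [0,2,4], [0,3,4], [1,2,3], [1,2,4], [1,3,4], [2,3,4]
  3-simplices (5): [0,1,2,3], [0,1,2,4], [0,1,3,4], [0,2,3,4], [1,2,3,4]

Hence C_0 ≅ Z^5, C_1 ≅ Z^10, C_2 ≅ Z^10, C_3 ≅ Z^5.

Boundary ∂_1: C_1 → C_0 maps an edge to its endpoints' difference, ∂[p,q] = q − p.
The resulting 5×10 matrix has rank 4, and its Smith normal form has invariant factors (1,1,1,1).

∂_2: C_2 → C_1 acts by ∂[p,q,r] = [q,r] − [p,r] + [p,q]. For instance
  ∂[1,2,4] = [2,4] − [1,4] + [1,2],
  ∂[0,1,3] = [1,3] − [0,3] + [0,1].
As a 10×10 matrix over Z this has rank 6, with invariant factors (1,1,1,1,1,1).

Boundary ∂_3: C_3 → C_2 sends each 3-simplex σ to the alternating sum Σ_i (−1)^i (σ with its i-th vertex removed). For instance
  ∂[0,1,2,4] = [1,2,4] − [0,2,4] + [0,1,4] − [0,1,2],
  ∂[1,2,3,4] = [2,3,4] − [1,3,4] + [1,2,4] − [1,2,3].
As a 10×5 matrix over Z this has rank 4, with invariant factors (1,1,1,1).

Now H_k = ker ∂_k / im ∂_{k+1}, so:

  H_0: rank C_0 − rank ∂_1 = 5 − 4 = 1, and the invariant factors of ∂_1 are all 1, so H_0 ≅ Z.
  H_1: rank ker ∂_1 − rank ∂_2 = (10 − 4) − 6 = 0, and the invariant factors of ∂_2 are all 1, so H_1 ≅ 0.
  H_2: rank ker ∂_2 − rank ∂_3 = (10 − 6) − 4 = 0, and the invariant factors of ∂_3 are all 1, so H_2 ≅ 0.
  H_3: rank ker ∂_3 − rank ∂_4 = (5 − 4) − 0 = 1, and there is no ∂_4, so H_3 ≅ Z.

Hence the Betti numbers are b_0 = 1, b_1 = 0, b_2 = 0, b_3 = 1.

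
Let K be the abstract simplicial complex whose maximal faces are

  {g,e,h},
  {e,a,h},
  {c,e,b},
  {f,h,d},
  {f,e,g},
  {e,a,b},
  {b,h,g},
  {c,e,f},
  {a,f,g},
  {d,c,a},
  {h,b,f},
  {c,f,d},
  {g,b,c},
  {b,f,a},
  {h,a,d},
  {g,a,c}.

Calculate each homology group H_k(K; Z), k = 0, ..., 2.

H_0 ≅ Z,  H_1 ≅ Z^2,  H_2 ≅ Z.

We work with the vertex ordering a < b < c < d < e < f < g < h. The simplices of K, each written with vertices in increasing order, are:

  0-simplices (8): a, b, c, d, e, f, g, h
  1-simplices (24): ab, ac, ad, ae, af, ag, ah, bc, be, bf, bg, bh, cd, ce, cf, cg, df, dh, ef, eg, eh, fg, fh, gh
  2-simplices (16): abe, abf, acd, acg, adh, aeh, afg, bce, bcg, bfh, bgh, cdf, cef, dfh, efg, egh

giving chain groups C_0 ≅ Z^8, C_1 ≅ Z^24, C_2 ≅ Z^16.

∂_1: C_1 → C_0 sends each edge [p,q] (with p < q) to q − p. For instance
  ∂af = f − a.
The resulting 8×24 matrix has rank 7, and its Smith normal form has invariant factors (1,1,1,1,1,1,1).

The boundary map ∂_2: C_2 → C_1 maps a triangle to the signed sum of its edges. For instance
  ∂abf = bf − af + ab,
  ∂bfh = fh − bh + bf.
As a 24×16 matrix over Z this has rank 15, with invariant factors (1,1,1,1,1,1,1,1,1,1,1,1,1,1,1).

Reading off H_k = ker ∂_k / im ∂_{k+1}:

  H_0: rank C_0 − rank ∂_1 = 8 − 7 = 1, and the invariant factors of ∂_1 are all 1, so H_0 = Z.
  H_1: rank ker ∂_1 − rank ∂_2 = (24 − 7) − 15 = 2, and the invariant factors of ∂_2 are all 1, so H_1 = Z^2.
  H_2: rank ker ∂_2 − rank ∂_3 = (16 − 15) − 0 = 1, and there is no ∂_3, so H_2 = Z.

(K is a triangulation of the torus T^2.)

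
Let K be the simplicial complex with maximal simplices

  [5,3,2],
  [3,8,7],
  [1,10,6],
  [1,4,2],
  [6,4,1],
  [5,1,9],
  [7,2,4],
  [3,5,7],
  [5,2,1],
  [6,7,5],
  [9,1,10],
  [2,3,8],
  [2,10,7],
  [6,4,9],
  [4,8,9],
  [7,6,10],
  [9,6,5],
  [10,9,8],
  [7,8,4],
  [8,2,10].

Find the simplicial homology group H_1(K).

Fix the vertex order 1 < 2 < 3 < 4 < 5 < 6 < 7 < 8 < 9 < 10 and write every simplex with vertices in increasing order. Then dim K = 2 and the simplices of K are:

  0-simplices (10): [1], [2], [3], [4], [5], [6], [7], [8], [9], [10]
  1-simplices (30): (30 of them)
  2-simplices (20): (20 of them)

Hence C_0 ≅ Z^10, C_1 ≅ Z^30, C_2 ≅ Z^20.

The boundary map ∂_1: C_1 → C_0 is given by ∂[p,q] = [q] − [p].
As a 10×30 matrix over Z this has rank 9, with invariant factors (1,1,1,1,1,1,1,1,1).

∂_2: C_2 → C_1 maps a triangle to the signed sum of its edges. For instance
  ∂[4,7,8] = [7,8] − [4,8] + [4,7],
  ∂[2,4,7] = [4,7] − [2,7] + [2,4].
As a 30×20 matrix over Z this has rank 20, with invariant factors (1,1,1,1,1,1,1,1,1,1,1,1,1,1,1,1,1,1,1,2).

From H_k ≅ ker(∂_k) / im(∂_{k+1}) we obtain:

  H_1: rank ker ∂_1 − rank ∂_2 = (30 − 9) − 20 = 1, and ∂_2 has invariant factor 2 > 1, so H_1 ≅ Z ⊕ Z/2.

H_1 ≅ Z ⊕ Z/2.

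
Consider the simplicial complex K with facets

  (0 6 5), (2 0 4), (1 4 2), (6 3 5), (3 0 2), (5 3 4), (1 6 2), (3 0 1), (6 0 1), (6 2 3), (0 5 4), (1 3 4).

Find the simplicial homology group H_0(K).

We work with the vertex ordering 0 < 1 < 2 < 3 < 4 < 5 < 6. The simplices of K, each written with vertices in increasing order, are:

  0-simplices (7): [0], [1], [2], [3], [4], [5], [6]
  1-simplices (18): [0,1], [0,2], [0,3], [0,4], [0,5], [0,6], [1,2], [1,3], [1,4], [1,6], [2,3], [2,4], [2,6], [3,4], [3,5], [3,6], [4,5], [5,6]
  2-simplices (12): [0,1,3], [0,1,6], [0,2,3], [0,2,4], [0,4,5], [0,5,6], [1,2,4], [1,2,6], [1,3,4], [2,3,6], [3,4,5], [3,5,6]

so the chain groups are C_0 ≅ Z^7, C_1 ≅ Z^18, C_2 ≅ Z^12.

The boundary map ∂_1: C_1 → C_0 is given by ∂[p,q] = [q] − [p].
The resulting 7×18 matrix has rank 6, and its Smith normal form has invariant factors (1,1,1,1,1,1).

The boundary map ∂_2: C_2 → C_1 sends each 2-simplex [p,q,r] to [q,r] − [p,r] + [p,q]. For instance
  ∂[1,3,4] = [3,4] − [1,4] + [1,3],
  ∂[0,2,4] = [2,4] − [0,4] + [0,2].
This gives a 18×12 integer matrix of rank 12; reducing to Smith normal form yields diagonal entries (1,1,1,1,1,1,1,1,1,1,1,2).

From H_k ≅ ker(∂_k) / im(∂_{k+1}) we obtain:

  H_0: rank C_0 − rank ∂_1 = 7 − 6 = 1, and the invariant factors of ∂_1 are all 1, so H_0 ≅ Z.

(K is a triangulation of the real projective plane RP^2.)

H_0 = Z.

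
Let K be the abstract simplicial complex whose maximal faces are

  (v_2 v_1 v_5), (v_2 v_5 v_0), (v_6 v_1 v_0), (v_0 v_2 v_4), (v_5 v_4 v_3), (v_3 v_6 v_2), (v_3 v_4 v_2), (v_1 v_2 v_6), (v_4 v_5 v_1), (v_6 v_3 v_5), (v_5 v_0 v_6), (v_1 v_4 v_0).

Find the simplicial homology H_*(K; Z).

K has 7 vertices, 18 edges, 12 triangles.
rank ∂_0 = 0, rank ∂_1 = 6 ⇒ b_0 = 7 − 0 − 6 = 1; all invariant factors of ∂_1 are 1 so no torsion. So H_0 ≅ Z.
rank ∂_1 = 6, rank ∂_2 = 12 ⇒ b_1 = 18 − 6 − 12 = 0; ∂_2 has invariant factor(s) [2] giving torsion. So H_1 ≅ Z/2.
rank ∂_2 = 12, rank ∂_3 = 0 ⇒ b_2 = 12 − 12 − 0 = 0. So H_2 ≅ 0.

H_0 = Z,  H_1 = Z/2,  H_2 = 0.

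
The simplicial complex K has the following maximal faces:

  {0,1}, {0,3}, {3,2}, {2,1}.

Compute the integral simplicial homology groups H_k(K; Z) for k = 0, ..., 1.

H_0 ≅ Z,  H_1 ≅ Z.

Order the vertices as 0 < 1 < 2 < 3. Listing each simplex with vertices in this order, K has dimension 1 with simplices:

  0-simplices (4): [0], [1], [2], [3]
  1-simplices (4): [0,1], [0,3], [1,2], [2,3]

Hence C_0 ≅ Z^4, C_1 ≅ Z^4.

Boundary ∂_1: C_1 → C_0 is given by ∂[p,q] = [q] − [p].
The resulting 4×4 matrix has rank 3, and its Smith normal form has invariant factors (1,1,1).

Now H_k = ker ∂_k / im ∂_{k+1}, so:

  H_0: rank C_0 − rank ∂_1 = 4 − 3 = 1, and the invariant factors of ∂_1 are all 1, so H_0 = Z.
  H_1: rank ker ∂_1 − rank ∂_2 = (4 − 3) − 0 = 1, and there is no ∂_2, so H_1 = Z.

As a check, the Euler characteristic is 4 − 4 = 0, which agrees with 1 − 1 = 0.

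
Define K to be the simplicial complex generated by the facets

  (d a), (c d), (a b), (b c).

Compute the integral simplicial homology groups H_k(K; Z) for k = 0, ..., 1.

K has 4 vertices, 4 edges.
rank ∂_0 = 0, rank ∂_1 = 3 ⇒ b_0 = 4 − 0 − 3 = 1; all invariant factors of ∂_1 are 1 so no torsion. So H_0 ≅ Z.
rank ∂_1 = 3, rank ∂_2 = 0 ⇒ b_1 = 4 − 3 − 0 = 1. So H_1 ≅ Z.

H_0 = Z,  H_1 = Z.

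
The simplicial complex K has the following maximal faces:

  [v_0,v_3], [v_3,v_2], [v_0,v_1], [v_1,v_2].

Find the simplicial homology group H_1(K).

Take the total order v_0 < v_1 < v_2 < v_3 on the vertex set. Then K (dimension 1) consists of the simplices:

  0-simplices (4): [v_0], [v_1], [v_2], [v_3]
  1-simplices (4): [v_0,v_1], [v_0,v_3], [v_1,v_2], [v_2,v_3]

giving chain groups C_0 ≅ Z^4, C_1 ≅ Z^4.

Boundary ∂_1: C_1 → C_0 sends each edge [p,q] (with p < q) to q − p. For instance
  ∂[v_2,v_3] = [v_3] − [v_2].
This gives a 4×4 integer matrix of rank 3; reducing to Smith normal form yields diagonal entries (1,1,1).

Reading off H_k = ker ∂_k / im ∂_{k+1}:

  H_1: rank ker ∂_1 − rank ∂_2 = (4 − 3) − 0 = 1, and there is no ∂_2, so H_1 ≅ Z.

H_1 ≅ Z.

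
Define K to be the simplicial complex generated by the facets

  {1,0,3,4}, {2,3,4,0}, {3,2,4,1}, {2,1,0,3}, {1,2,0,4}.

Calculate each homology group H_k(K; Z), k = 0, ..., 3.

H_0 = Z,  H_1 = 0,  H_2 = 0,  H_3 = Z.

Take the total order 0 < 1 < 2 < 3 < 4 on the vertex set. Then K (dimension 3) consists of the simplices:

  0-simplices (5): [0], [1], [2], [3], [4]
  1-simplices (10): [0,1], [0,2], [0,3], [0,4], [1,2], [1,3], [1,4], [2,3], [2,4], [3,4]
  2-simplices (10): [0,1,2], [0,1,3], [0,1,4], [0,2,3], [0,2,4], [0,3,4], [1,2,3], [1,2,4], [1,3,4], [2,3,4]
  3-simplices (5): [0,1,2,3], [0,1,2,4], [0,1,3,4], [0,2,3,4], [1,2,3,4]

giving chain groups C_0 ≅ Z^5, C_1 ≅ Z^10, C_2 ≅ Z^10, C_3 ≅ Z^5.

The boundary map ∂_1: C_1 → C_0 maps an edge to its endpoints' difference, ∂[p,q] = q − p.
This gives a 5×10 integer matrix of rank 4; reducing to Smith normal form yields diagonal entries (1,1,1,1).

Boundary ∂_2: C_2 → C_1 maps a triangle to the signed sum of its edges. For instance
  ∂[0,1,2] = [1,2] − [0,2] + [0,1],
  ∂[0,3,4] = [3,4] − [0,4] + [0,3].
The resulting 10×10 matrix has rank 6, and its Smith normal form has invariant factors (1,1,1,1,1,1).

The boundary map ∂_3: C_3 → C_2 sends each 3-simplex σ to the alternating sum Σ_i (−1)^i (σ with its i-th vertex removed). For instance
  ∂[0,1,3,4] = [1,3,4] − [0,3,4] + [0,1,4] − [0,1,3],
  ∂[0,2,3,4] = [2,3,4] − [0,3,4] + [0,2,4] − [0,2,3].
This gives a 10×5 integer matrix of rank 4; reducing to Smith normal form yields diagonal entries (1,1,1,1).

Reading off H_k = ker ∂_k / im ∂_{k+1}:

  H_0: rank C_0 − rank ∂_1 = 5 − 4 = 1, and the invariant factors of ∂_1 are all 1, so H_0 ≅ Z.
  H_1: rank ker ∂_1 − rank ∂_2 = (10 − 4) − 6 = 0, and the invariant factors of ∂_2 are all 1, so H_1 ≅ 0.
  H_2: rank ker ∂_2 − rank ∂_3 = (10 − 6) − 4 = 0, and the invariant factors of ∂_3 are all 1, so H_2 ≅ 0.
  H_3: rank ker ∂_3 − rank ∂_4 = (5 − 4) − 0 = 1, and there is no ∂_4, so H_3 ≅ Z.

As a check, the Euler characteristic is 5 − 10 + 10 − 5 = 0, which agrees with 1 − 0 + 0 − 1 = 0.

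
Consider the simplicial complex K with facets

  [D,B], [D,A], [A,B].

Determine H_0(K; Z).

Fix the vertex order A < B < D and write every simplex with vertices in increasing order. Then dim K = 1 and the simplices of K are:

  0-simplices (3): A, B, D
  1-simplices (3): AB, AD, BD

giving chain groups C_0 ≅ Z^3, C_1 ≅ Z^3.

∂_1: C_1 → C_0 is given by ∂[p,q] = [q] − [p]. For instance
  ∂AD = D − A.
As a 3×3 matrix over Z this has rank 2, with invariant factors (1,1).

From H_k ≅ ker(∂_k) / im(∂_{k+1}) we obtain:

  H_0: rank C_0 − rank ∂_1 = 3 − 2 = 1, and the invariant factors of ∂_1 are all 1, so H_0 ≅ Z.

H_0 = Z.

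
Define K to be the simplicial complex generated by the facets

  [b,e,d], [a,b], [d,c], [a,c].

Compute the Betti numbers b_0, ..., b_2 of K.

We work with the vertex ordering a < b < c < d < e. The simplices of K, each written with vertices in increasing order, are:

  0-simplices (5): a, b, c, d, e
  1-simplices (6): ab, ac, bd, be, cd, de
  2-simplices (1): bde

so the chain groups are C_0 ≅ Z^5, C_1 ≅ Z^6, C_2 ≅ Z^1.

∂_1: C_1 → C_0 maps an edge to its endpoints' difference, ∂[p,q] = q − p.
The resulting 5×6 matrix has rank 4, and its Smith normal form has invariant factors (1,1,1,1).

∂_2: C_2 → C_1 maps a triangle to the signed sum of its edges. For instance
  ∂bde = de − be + bd.
The 6×1 boundary matrix has rank 1 and Smith normal form diag(1).

Now H_k = ker ∂_k / im ∂_{k+1}, so:

  H_0: rank C_0 − rank ∂_1 = 5 − 4 = 1, and the invariant factors of ∂_1 are all 1, so H_0 ≅ Z.
  H_1: rank ker ∂_1 − rank ∂_2 = (6 − 4) − 1 = 1, and the invariant factors of ∂_2 are all 1, so H_1 ≅ Z.
  H_2: rank ker ∂_2 − rank ∂_3 = (1 − 1) − 0 = 0, and there is no ∂_3, so H_2 ≅ 0.

Hence the Betti numbers are b_0 = 1, b_1 = 1, b_2 = 0.

b_0 = 1, b_1 = 1, b_2 = 0.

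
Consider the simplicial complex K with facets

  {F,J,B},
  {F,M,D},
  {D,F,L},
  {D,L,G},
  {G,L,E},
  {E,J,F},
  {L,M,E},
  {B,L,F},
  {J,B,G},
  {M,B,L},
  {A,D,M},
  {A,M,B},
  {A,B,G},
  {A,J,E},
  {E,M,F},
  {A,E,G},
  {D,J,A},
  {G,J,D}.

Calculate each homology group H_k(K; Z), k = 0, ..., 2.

H_0 = Z,  H_1 = Z ⊕ Z/2,  H_2 = 0.

Take the total order A < B < D < E < F < G < J < L < M on the vertex set. Then K (dimension 2) consists of the simplices:

  0-simplices (9): A, B, D, E, F, G, J, L, M
  1-simplices (27): AB, AD, AE, AG, AJ, AM, BF, BG, BJ, BL, BM, DF, DG, DJ, DL, DM, EF, EG, EJ, EL, EM, FJ, FL, FM, GJ, GL, LM
  2-simplices (18): ABG, ABM, ADJ, ADM, AEG, AEJ, BFJ, BFL, BGJ, BLM, DFL, DFM, DGJ, DGL, EFJ, EFM, EGL, ELM

giving chain groups C_0 ≅ Z^9, C_1 ≅ Z^27, C_2 ≅ Z^18.

Boundary ∂_1: C_1 → C_0 is given by ∂[p,q] = [q] − [p].
This gives a 9×27 integer matrix of rank 8; reducing to Smith normal form yields diagonal entries (1,1,1,1,1,1,1,1).

The boundary map ∂_2: C_2 → C_1 acts by ∂[p,q,r] = [q,r] − [p,r] + [p,q]. For instance
  ∂BLM = LM − BM + BL,
  ∂ABM = BM − AM + AB.
As a 27×18 matrix over Z this has rank 18, with invariant factors (1,1,1,1,1,1,1,1,1,1,1,1,1,1,1,1,1,2).

From H_k ≅ ker(∂_k) / im(∂_{k+1}) we obtain:

  H_0: rank C_0 − rank ∂_1 = 9 − 8 = 1, and the invariant factors of ∂_1 are all 1, so H_0 = Z.
  H_1: rank ker ∂_1 − rank ∂_2 = (27 − 8) − 18 = 1, and ∂_2 has invariant factor 2 > 1, so H_1 = Z ⊕ Z/2.
  H_2: rank ker ∂_2 − rank ∂_3 = (18 − 18) − 0 = 0, and there is no ∂_3, so H_2 = 0.

As a check, the Euler characteristic is 9 − 27 + 18 = 0, which agrees with 1 − 1 + 0 = 0.
(K is a triangulation of the Klein bottle.)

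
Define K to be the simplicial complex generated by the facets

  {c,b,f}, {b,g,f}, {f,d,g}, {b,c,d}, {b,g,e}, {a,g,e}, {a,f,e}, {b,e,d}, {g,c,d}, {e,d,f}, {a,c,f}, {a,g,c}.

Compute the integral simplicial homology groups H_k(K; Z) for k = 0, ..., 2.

H_0 ≅ Z,  H_1 ≅ Z_2,  H_2 = 0.

Take the total order a < b < c < d < e < f < g on the vertex set. Then K (dimension 2) consists of the simplices:

  0-simplices (7): a, b, c, d, e, f, g
  1-simplices (18): ac, ae, af, ag, bc, bd, be, bf, bg, cd, cf, cg, de, df, dg, ef, eg, fg
  2-simplices (12): acf, acg, aef, aeg, bcd, bcf, bde, beg, bfg, cdg, def, dfg

giving chain groups C_0 ≅ Z^7, C_1 ≅ Z^18, C_2 ≅ Z^12.

The boundary map ∂_1: C_1 → C_0 is given by ∂[p,q] = [q] − [p]. For instance
  ∂bc = c − b.
This gives a 7×18 integer matrix of rank 6; reducing to Smith normal form yields diagonal entries (1,1,1,1,1,1).

The boundary map ∂_2: C_2 → C_1 sends each 2-simplex [p,q,r] to [q,r] − [p,r] + [p,q]. For instance
  ∂acf = cf − af + ac,
  ∂cdg = dg − cg + cd.
The 18×12 boundary matrix has rank 12 and Smith normal form diag(1,1,1,1,1,1,1,1,1,1,1,2).

Reading off H_k = ker ∂_k / im ∂_{k+1}:

  H_0: rank C_0 − rank ∂_1 = 7 − 6 = 1, and the invariant factors of ∂_1 are all 1, so H_0 ≅ Z.
  H_1: rank ker ∂_1 − rank ∂_2 = (18 − 6) − 12 = 0, and ∂_2 has invariant factor 2 > 1, so H_1 ≅ Z_2.
  H_2: rank ker ∂_2 − rank ∂_3 = (12 − 12) − 0 = 0, and there is no ∂_3, so H_2 ≅ 0.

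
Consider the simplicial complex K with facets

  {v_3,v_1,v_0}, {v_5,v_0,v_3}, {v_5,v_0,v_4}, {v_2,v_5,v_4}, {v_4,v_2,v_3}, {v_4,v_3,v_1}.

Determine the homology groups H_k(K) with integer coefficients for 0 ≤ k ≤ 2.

Fix the vertex order v_0 < v_1 < v_2 < v_3 < v_4 < v_5 and write every simplex with vertices in increasing order. Then dim K = 2 and the simplices of K are:

  0-simplices (6): [v_0], [v_1], [v_2], [v_3], [v_4], [v_5]
  1-simplices (12): [v_0,v_1], [v_0,v_3], [v_0,v_4], [v_0,v_5], [v_1,v_3], [v_1,v_4], [v_2,v_3], [v_2,v_4], [v_2,v_5], [v_3,v_4], [v_3,v_5], [v_4,v_5]
  2-simplices (6): [v_0,v_1,v_3], [v_0,v_3,v_5], [v_0,v_4,v_5], [v_1,v_3,v_4], [v_2,v_3,v_4], [v_2,v_4,v_5]

giving chain groups C_0 ≅ Z^6, C_1 ≅ Z^12, C_2 ≅ Z^6.

Boundary ∂_1: C_1 → C_0 maps an edge to its endpoints' difference, ∂[p,q] = q − p.
As a 6×12 matrix over Z this has rank 5, with invariant factors (1,1,1,1,1).

Boundary ∂_2: C_2 → C_1 sends each 2-simplex [p,q,r] to [q,r] − [p,r] + [p,q]. For instance
  ∂[v_2,v_3,v_4] = [v_3,v_4] − [v_2,v_4] + [v_2,v_3],
  ∂[v_0,v_4,v_5] = [v_4,v_5] − [v_0,v_5] + [v_0,v_4].
This gives a 12×6 integer matrix of rank 6; reducing to Smith normal form yields diagonal entries (1,1,1,1,1,1).

Now H_k = ker ∂_k / im ∂_{k+1}, so:

  H_0: rank C_0 − rank ∂_1 = 6 − 5 = 1, and the invariant factors of ∂_1 are all 1, so H_0 ≅ Z.
  H_1: rank ker ∂_1 − rank ∂_2 = (12 − 5) − 6 = 1, and the invariant factors of ∂_2 are all 1, so H_1 ≅ Z.
  H_2: rank ker ∂_2 − rank ∂_3 = (6 − 6) − 0 = 0, and there is no ∂_3, so H_2 ≅ 0.

H_0 = Z,  H_1 = Z,  H_2 = 0.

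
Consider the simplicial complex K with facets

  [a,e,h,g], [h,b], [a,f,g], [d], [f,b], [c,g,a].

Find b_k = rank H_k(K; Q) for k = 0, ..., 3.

Fix the vertex order a < b < c < d < e < f < g < h and write every simplex with vertices in increasing order. Then dim K = 3 and the simplices of K are:

  0-simplices (8): a, b, c, d, e, f, g, h
  1-simplices (12): ac, ae, af, ag, ah, bf, bh, cg, eg, eh, fg, gh
  2-simplices (6): acg, aeg, aeh, afg, agh, egh
  3-simplices (1): aegh

Hence C_0 ≅ Z^8, C_1 ≅ Z^12, C_2 ≅ Z^6, C_3 ≅ Z^1.

Boundary ∂_1: C_1 → C_0 is given by ∂[p,q] = [q] − [p]. For instance
  ∂ac = c − a.
The 8×12 boundary matrix has rank 6 and Smith normal form diag(1,1,1,1,1,1).

The boundary map ∂_2: C_2 → C_1 acts by ∂[p,q,r] = [q,r] − [p,r] + [p,q]. For instance
  ∂egh = gh − eh + eg,
  ∂agh = gh − ah + ag.
The 12×6 boundary matrix has rank 5 and Smith normal form diag(1,1,1,1,1).

Boundary ∂_3: C_3 → C_2 sends each 3-simplex σ to the alternating sum Σ_i (−1)^i (σ with its i-th vertex removed). For instance
  ∂aegh = egh − agh + aeh − aeg.
This gives a 6×1 integer matrix of rank 1; reducing to Smith normal form yields diagonal entries (1).

Reading off H_k = ker ∂_k / im ∂_{k+1}:

  H_0: rank C_0 − rank ∂_1 = 8 − 6 = 2, and the invariant factors of ∂_1 are all 1, so H_0 ≅ Z^2.
  H_1: rank ker ∂_1 − rank ∂_2 = (12 − 6) − 5 = 1, and the invariant factors of ∂_2 are all 1, so H_1 ≅ Z.
  H_2: rank ker ∂_2 − rank ∂_3 = (6 − 5) − 1 = 0, and the invariant factors of ∂_3 are all 1, so H_2 ≅ 0.
  H_3: rank ker ∂_3 − rank ∂_4 = (1 − 1) − 0 = 0, and there is no ∂_4, so H_3 ≅ 0.

As a check, the Euler characteristic is 8 − 12 + 6 − 1 = 1, which agrees with 2 − 1 + 0 − 0 = 1.

Hence the Betti numbers are b_0 = 2, b_1 = 1, b_2 = 0, b_3 = 0.

b_0 = 2, b_1 = 1, b_2 = 0, b_3 = 0.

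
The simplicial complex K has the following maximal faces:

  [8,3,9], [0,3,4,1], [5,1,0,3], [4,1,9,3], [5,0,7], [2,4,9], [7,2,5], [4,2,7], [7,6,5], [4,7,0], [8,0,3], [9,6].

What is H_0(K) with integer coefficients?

Order the vertices as 0 < 1 < 2 < 3 < 4 < 5 < 6 < 7 < 8 < 9. Listing each simplex with vertices in this order, K has dimension 3 with simplices:

  0-simplices (10): [0], [1], [2], [3], [4], [5], [6], [7], [8], [9]
  1-simplices (25): (25 of them)
  2-simplices (18): [0,1,3], [0,1,4], [0,1,5], [0,3,4], [0,3,5], [0,3,8], [0,4,7], [0,5,7], [1,3,4], [1,3,5], [1,3,9], [1,4,9], [2,4,7], [2,4,9], [2,5,7], [3,4,9], [3,8,9], [5,6,7]
  3-simplices (3): [0,1,3,4], [0,1,3,5], [1,3,4,9]

giving chain groups C_0 ≅ Z^10, C_1 ≅ Z^25, C_2 ≅ Z^18, C_3 ≅ Z^3.

Boundary ∂_1: C_1 → C_0 sends each edge [p,q] (with p < q) to q − p. For instance
  ∂[5,6] = [6] − [5].
The 10×25 boundary matrix has rank 9 and Smith normal form diag(1,1,1,1,1,1,1,1,1).

The boundary map ∂_2: C_2 → C_1 maps a triangle to the signed sum of its edges. For instance
  ∂[0,1,5] = [1,5] − [0,5] + [0,1],
  ∂[1,3,9] = [3,9] − [1,9] + [1,3].
The 25×18 boundary matrix has rank 15 and Smith normal form diag(1,1,1,1,1,1,1,1,1,1,1,1,1,1,1).

The boundary map ∂_3: C_3 → C_2 sends each 3-simplex σ to the alternating sum Σ_i (−1)^i (σ with its i-th vertex removed). For instance
  ∂[0,1,3,5] = [1,3,5] − [0,3,5] + [0,1,5] − [0,1,3],
  ∂[1,3,4,9] = [3,4,9] − [1,4,9] + [1,3,9] − [1,3,4].
This gives a 18×3 integer matrix of rank 3; reducing to Smith normal form yields diagonal entries (1,1,1).

From H_k ≅ ker(∂_k) / im(∂_{k+1}) we obtain:

  H_0: rank C_0 − rank ∂_1 = 10 − 9 = 1, and the invariant factors of ∂_1 are all 1, so H_0 ≅ Z.

H_0 ≅ Z.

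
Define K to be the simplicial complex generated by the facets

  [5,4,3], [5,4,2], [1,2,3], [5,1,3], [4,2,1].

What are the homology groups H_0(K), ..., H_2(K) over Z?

We work with the vertex ordering 1 < 2 < 3 < 4 < 5. The simplices of K, each written with vertices in increasing order, are:

  0-simplices (5): [1], [2], [3], [4], [5]
  1-simplices (10): [1,2], [1,3], [1,4], [1,5], [2,3], [2,4], [2,5], [3,4], [3,5], [4,5]
  2-simplices (5): [1,2,3], [1,2,4], [1,3,5], [2,4,5], [3,4,5]

giving chain groups C_0 ≅ Z^5, C_1 ≅ Z^10, C_2 ≅ Z^5.

Boundary ∂_1: C_1 → C_0 is given by ∂[p,q] = [q] − [p]. For instance
  ∂[1,3] = [3] − [1].
The 5×10 boundary matrix has rank 4 and Smith normal form diag(1,1,1,1).

∂_2: C_2 → C_1 sends each 2-simplex [p,q,r] to [q,r] − [p,r] + [p,q]. For instance
  ∂[1,2,3] = [2,3] − [1,3] + [1,2],
  ∂[1,2,4] = [2,4] − [1,4] + [1,2].
The 10×5 boundary matrix has rank 5 and Smith normal form diag(1,1,1,1,1).

From H_k ≅ ker(∂_k) / im(∂_{k+1}) we obtain:

  H_0: rank C_0 − rank ∂_1 = 5 − 4 = 1, and the invariant factors of ∂_1 are all 1, so H_0 ≅ Z.
  H_1: rank ker ∂_1 − rank ∂_2 = (10 − 4) − 5 = 1, and the invariant factors of ∂_2 are all 1, so H_1 ≅ Z.
  H_2: rank ker ∂_2 − rank ∂_3 = (5 − 5) − 0 = 0, and there is no ∂_3, so H_2 ≅ 0.

As a check, the Euler characteristic is 5 − 10 + 5 = 0, which agrees with 1 − 1 + 0 = 0.

H_0 = Z,  H_1 = Z,  H_2 = 0.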